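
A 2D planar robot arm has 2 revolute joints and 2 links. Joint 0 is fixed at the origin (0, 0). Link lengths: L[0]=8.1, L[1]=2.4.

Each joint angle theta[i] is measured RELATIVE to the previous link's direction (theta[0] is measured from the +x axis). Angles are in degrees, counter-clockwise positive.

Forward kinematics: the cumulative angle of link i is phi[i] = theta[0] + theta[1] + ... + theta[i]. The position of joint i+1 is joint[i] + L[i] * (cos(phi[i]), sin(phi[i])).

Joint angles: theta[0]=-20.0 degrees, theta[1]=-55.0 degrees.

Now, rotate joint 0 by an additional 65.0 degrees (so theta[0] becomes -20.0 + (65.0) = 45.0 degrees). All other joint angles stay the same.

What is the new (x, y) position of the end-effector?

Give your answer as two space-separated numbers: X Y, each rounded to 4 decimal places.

joint[0] = (0.0000, 0.0000)  (base)
link 0: phi[0] = 45 = 45 deg
  cos(45 deg) = 0.7071, sin(45 deg) = 0.7071
  joint[1] = (0.0000, 0.0000) + 8.1 * (0.7071, 0.7071) = (0.0000 + 5.7276, 0.0000 + 5.7276) = (5.7276, 5.7276)
link 1: phi[1] = 45 + -55 = -10 deg
  cos(-10 deg) = 0.9848, sin(-10 deg) = -0.1736
  joint[2] = (5.7276, 5.7276) + 2.4 * (0.9848, -0.1736) = (5.7276 + 2.3635, 5.7276 + -0.4168) = (8.0911, 5.3108)
End effector: (8.0911, 5.3108)

Answer: 8.0911 5.3108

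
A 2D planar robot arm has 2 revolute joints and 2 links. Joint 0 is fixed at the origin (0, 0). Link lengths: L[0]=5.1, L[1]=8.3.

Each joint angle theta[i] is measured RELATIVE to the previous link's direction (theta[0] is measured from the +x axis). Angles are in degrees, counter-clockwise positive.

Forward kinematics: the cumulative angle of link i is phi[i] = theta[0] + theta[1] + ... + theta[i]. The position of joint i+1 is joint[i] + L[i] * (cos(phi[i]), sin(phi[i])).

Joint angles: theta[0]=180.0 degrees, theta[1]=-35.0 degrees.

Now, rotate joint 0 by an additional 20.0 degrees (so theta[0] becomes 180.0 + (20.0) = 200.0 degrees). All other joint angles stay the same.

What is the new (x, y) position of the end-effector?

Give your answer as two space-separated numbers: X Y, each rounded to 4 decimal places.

Answer: -12.8096 0.4039

Derivation:
joint[0] = (0.0000, 0.0000)  (base)
link 0: phi[0] = 200 = 200 deg
  cos(200 deg) = -0.9397, sin(200 deg) = -0.3420
  joint[1] = (0.0000, 0.0000) + 5.1 * (-0.9397, -0.3420) = (0.0000 + -4.7924, 0.0000 + -1.7443) = (-4.7924, -1.7443)
link 1: phi[1] = 200 + -35 = 165 deg
  cos(165 deg) = -0.9659, sin(165 deg) = 0.2588
  joint[2] = (-4.7924, -1.7443) + 8.3 * (-0.9659, 0.2588) = (-4.7924 + -8.0172, -1.7443 + 2.1482) = (-12.8096, 0.4039)
End effector: (-12.8096, 0.4039)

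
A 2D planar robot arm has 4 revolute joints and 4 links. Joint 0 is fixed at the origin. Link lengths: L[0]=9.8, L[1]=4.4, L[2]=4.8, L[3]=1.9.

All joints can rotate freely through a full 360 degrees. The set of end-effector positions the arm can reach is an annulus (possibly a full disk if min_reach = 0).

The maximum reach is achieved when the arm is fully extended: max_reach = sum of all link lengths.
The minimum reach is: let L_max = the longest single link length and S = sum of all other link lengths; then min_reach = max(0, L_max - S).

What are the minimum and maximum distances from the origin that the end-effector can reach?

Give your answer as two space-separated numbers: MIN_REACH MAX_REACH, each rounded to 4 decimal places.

Link lengths: [9.8, 4.4, 4.8, 1.9]
max_reach = 9.8 + 4.4 + 4.8 + 1.9 = 20.9
L_max = max([9.8, 4.4, 4.8, 1.9]) = 9.8
S (sum of others) = 20.9 - 9.8 = 11.1
min_reach = max(0, 9.8 - 11.1) = max(0, -1.3) = 0

Answer: 0.0000 20.9000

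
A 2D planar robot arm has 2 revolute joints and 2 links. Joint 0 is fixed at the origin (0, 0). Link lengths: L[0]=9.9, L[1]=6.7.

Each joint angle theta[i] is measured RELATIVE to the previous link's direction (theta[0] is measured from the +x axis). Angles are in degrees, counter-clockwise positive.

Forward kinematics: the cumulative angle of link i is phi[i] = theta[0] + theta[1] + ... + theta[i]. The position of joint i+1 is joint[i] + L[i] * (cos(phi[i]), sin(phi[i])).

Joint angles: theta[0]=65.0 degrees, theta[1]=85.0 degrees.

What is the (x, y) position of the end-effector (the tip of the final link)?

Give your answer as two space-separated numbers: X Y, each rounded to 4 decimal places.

Answer: -1.6184 12.3224

Derivation:
joint[0] = (0.0000, 0.0000)  (base)
link 0: phi[0] = 65 = 65 deg
  cos(65 deg) = 0.4226, sin(65 deg) = 0.9063
  joint[1] = (0.0000, 0.0000) + 9.9 * (0.4226, 0.9063) = (0.0000 + 4.1839, 0.0000 + 8.9724) = (4.1839, 8.9724)
link 1: phi[1] = 65 + 85 = 150 deg
  cos(150 deg) = -0.8660, sin(150 deg) = 0.5000
  joint[2] = (4.1839, 8.9724) + 6.7 * (-0.8660, 0.5000) = (4.1839 + -5.8024, 8.9724 + 3.3500) = (-1.6184, 12.3224)
End effector: (-1.6184, 12.3224)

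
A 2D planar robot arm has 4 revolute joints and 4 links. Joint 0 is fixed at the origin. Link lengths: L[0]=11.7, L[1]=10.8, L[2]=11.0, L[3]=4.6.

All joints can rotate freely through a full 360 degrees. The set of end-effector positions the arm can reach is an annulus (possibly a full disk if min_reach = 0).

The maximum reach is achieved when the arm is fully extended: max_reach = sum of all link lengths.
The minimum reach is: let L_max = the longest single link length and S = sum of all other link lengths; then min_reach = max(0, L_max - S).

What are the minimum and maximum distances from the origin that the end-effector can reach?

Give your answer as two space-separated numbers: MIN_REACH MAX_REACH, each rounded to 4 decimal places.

Answer: 0.0000 38.1000

Derivation:
Link lengths: [11.7, 10.8, 11.0, 4.6]
max_reach = 11.7 + 10.8 + 11 + 4.6 = 38.1
L_max = max([11.7, 10.8, 11.0, 4.6]) = 11.7
S (sum of others) = 38.1 - 11.7 = 26.4
min_reach = max(0, 11.7 - 26.4) = max(0, -14.7) = 0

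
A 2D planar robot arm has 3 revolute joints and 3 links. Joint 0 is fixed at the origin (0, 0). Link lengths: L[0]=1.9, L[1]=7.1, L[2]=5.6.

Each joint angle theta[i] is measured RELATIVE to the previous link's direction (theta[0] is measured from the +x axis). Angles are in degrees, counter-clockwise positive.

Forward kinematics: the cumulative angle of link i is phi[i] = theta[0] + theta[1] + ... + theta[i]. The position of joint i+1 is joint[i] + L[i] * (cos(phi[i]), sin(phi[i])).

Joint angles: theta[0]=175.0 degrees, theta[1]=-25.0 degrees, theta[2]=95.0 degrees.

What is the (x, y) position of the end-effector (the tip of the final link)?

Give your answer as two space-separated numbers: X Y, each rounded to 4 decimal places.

Answer: -10.4082 -1.3597

Derivation:
joint[0] = (0.0000, 0.0000)  (base)
link 0: phi[0] = 175 = 175 deg
  cos(175 deg) = -0.9962, sin(175 deg) = 0.0872
  joint[1] = (0.0000, 0.0000) + 1.9 * (-0.9962, 0.0872) = (0.0000 + -1.8928, 0.0000 + 0.1656) = (-1.8928, 0.1656)
link 1: phi[1] = 175 + -25 = 150 deg
  cos(150 deg) = -0.8660, sin(150 deg) = 0.5000
  joint[2] = (-1.8928, 0.1656) + 7.1 * (-0.8660, 0.5000) = (-1.8928 + -6.1488, 0.1656 + 3.5500) = (-8.0416, 3.7156)
link 2: phi[2] = 175 + -25 + 95 = 245 deg
  cos(245 deg) = -0.4226, sin(245 deg) = -0.9063
  joint[3] = (-8.0416, 3.7156) + 5.6 * (-0.4226, -0.9063) = (-8.0416 + -2.3667, 3.7156 + -5.0753) = (-10.4082, -1.3597)
End effector: (-10.4082, -1.3597)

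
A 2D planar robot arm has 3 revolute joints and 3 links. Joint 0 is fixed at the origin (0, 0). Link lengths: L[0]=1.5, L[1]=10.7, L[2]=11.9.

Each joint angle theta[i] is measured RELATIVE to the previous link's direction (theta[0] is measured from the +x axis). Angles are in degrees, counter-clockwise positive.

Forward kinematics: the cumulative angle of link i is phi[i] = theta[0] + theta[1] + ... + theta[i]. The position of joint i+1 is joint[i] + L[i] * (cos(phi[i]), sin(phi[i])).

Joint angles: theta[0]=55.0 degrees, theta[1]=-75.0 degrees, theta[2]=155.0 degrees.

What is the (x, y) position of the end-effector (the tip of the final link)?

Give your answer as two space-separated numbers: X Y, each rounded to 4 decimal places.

Answer: 2.5005 5.9837

Derivation:
joint[0] = (0.0000, 0.0000)  (base)
link 0: phi[0] = 55 = 55 deg
  cos(55 deg) = 0.5736, sin(55 deg) = 0.8192
  joint[1] = (0.0000, 0.0000) + 1.5 * (0.5736, 0.8192) = (0.0000 + 0.8604, 0.0000 + 1.2287) = (0.8604, 1.2287)
link 1: phi[1] = 55 + -75 = -20 deg
  cos(-20 deg) = 0.9397, sin(-20 deg) = -0.3420
  joint[2] = (0.8604, 1.2287) + 10.7 * (0.9397, -0.3420) = (0.8604 + 10.0547, 1.2287 + -3.6596) = (10.9151, -2.4309)
link 2: phi[2] = 55 + -75 + 155 = 135 deg
  cos(135 deg) = -0.7071, sin(135 deg) = 0.7071
  joint[3] = (10.9151, -2.4309) + 11.9 * (-0.7071, 0.7071) = (10.9151 + -8.4146, -2.4309 + 8.4146) = (2.5005, 5.9837)
End effector: (2.5005, 5.9837)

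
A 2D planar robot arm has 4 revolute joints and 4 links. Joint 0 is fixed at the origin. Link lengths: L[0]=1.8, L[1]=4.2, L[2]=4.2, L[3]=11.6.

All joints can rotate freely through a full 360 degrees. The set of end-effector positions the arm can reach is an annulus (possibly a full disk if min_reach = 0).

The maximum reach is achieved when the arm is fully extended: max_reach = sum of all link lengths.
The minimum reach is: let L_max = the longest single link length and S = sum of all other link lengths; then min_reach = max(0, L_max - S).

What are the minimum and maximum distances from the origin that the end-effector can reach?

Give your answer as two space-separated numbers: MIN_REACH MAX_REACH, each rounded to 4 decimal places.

Link lengths: [1.8, 4.2, 4.2, 11.6]
max_reach = 1.8 + 4.2 + 4.2 + 11.6 = 21.8
L_max = max([1.8, 4.2, 4.2, 11.6]) = 11.6
S (sum of others) = 21.8 - 11.6 = 10.2
min_reach = max(0, 11.6 - 10.2) = max(0, 1.4) = 1.4

Answer: 1.4000 21.8000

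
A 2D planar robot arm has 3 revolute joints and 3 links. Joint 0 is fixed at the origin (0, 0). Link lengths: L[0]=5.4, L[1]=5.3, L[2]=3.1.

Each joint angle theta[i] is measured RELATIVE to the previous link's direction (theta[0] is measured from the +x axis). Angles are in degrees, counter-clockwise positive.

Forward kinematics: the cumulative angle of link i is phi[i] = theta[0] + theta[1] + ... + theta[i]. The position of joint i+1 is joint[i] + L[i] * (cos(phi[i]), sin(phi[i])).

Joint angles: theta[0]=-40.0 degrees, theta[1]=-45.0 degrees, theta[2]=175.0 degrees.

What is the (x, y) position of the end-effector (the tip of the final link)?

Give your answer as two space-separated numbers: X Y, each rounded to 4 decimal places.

Answer: 4.5986 -5.6509

Derivation:
joint[0] = (0.0000, 0.0000)  (base)
link 0: phi[0] = -40 = -40 deg
  cos(-40 deg) = 0.7660, sin(-40 deg) = -0.6428
  joint[1] = (0.0000, 0.0000) + 5.4 * (0.7660, -0.6428) = (0.0000 + 4.1366, 0.0000 + -3.4711) = (4.1366, -3.4711)
link 1: phi[1] = -40 + -45 = -85 deg
  cos(-85 deg) = 0.0872, sin(-85 deg) = -0.9962
  joint[2] = (4.1366, -3.4711) + 5.3 * (0.0872, -0.9962) = (4.1366 + 0.4619, -3.4711 + -5.2798) = (4.5986, -8.7509)
link 2: phi[2] = -40 + -45 + 175 = 90 deg
  cos(90 deg) = 0.0000, sin(90 deg) = 1.0000
  joint[3] = (4.5986, -8.7509) + 3.1 * (0.0000, 1.0000) = (4.5986 + 0.0000, -8.7509 + 3.1000) = (4.5986, -5.6509)
End effector: (4.5986, -5.6509)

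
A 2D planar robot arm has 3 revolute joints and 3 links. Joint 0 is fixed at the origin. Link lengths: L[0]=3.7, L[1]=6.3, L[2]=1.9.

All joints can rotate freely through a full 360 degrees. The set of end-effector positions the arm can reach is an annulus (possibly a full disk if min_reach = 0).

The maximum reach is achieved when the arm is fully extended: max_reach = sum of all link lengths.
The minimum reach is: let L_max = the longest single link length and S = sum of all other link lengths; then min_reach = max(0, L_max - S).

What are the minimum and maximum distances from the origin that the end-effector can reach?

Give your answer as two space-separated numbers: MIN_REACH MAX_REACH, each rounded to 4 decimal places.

Answer: 0.7000 11.9000

Derivation:
Link lengths: [3.7, 6.3, 1.9]
max_reach = 3.7 + 6.3 + 1.9 = 11.9
L_max = max([3.7, 6.3, 1.9]) = 6.3
S (sum of others) = 11.9 - 6.3 = 5.6
min_reach = max(0, 6.3 - 5.6) = max(0, 0.7) = 0.7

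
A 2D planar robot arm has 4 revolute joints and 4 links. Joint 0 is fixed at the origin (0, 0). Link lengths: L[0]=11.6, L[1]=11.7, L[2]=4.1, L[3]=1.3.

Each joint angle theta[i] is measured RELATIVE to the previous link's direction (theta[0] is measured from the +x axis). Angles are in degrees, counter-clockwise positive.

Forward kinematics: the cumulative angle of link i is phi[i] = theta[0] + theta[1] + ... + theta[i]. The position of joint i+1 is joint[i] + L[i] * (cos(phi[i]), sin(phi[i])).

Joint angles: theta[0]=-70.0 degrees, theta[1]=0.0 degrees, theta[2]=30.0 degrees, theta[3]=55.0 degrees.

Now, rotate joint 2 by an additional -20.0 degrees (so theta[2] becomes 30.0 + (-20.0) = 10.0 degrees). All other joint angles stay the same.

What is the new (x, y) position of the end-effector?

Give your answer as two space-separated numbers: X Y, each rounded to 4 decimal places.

Answer: 11.3141 -25.5588

Derivation:
joint[0] = (0.0000, 0.0000)  (base)
link 0: phi[0] = -70 = -70 deg
  cos(-70 deg) = 0.3420, sin(-70 deg) = -0.9397
  joint[1] = (0.0000, 0.0000) + 11.6 * (0.3420, -0.9397) = (0.0000 + 3.9674, 0.0000 + -10.9004) = (3.9674, -10.9004)
link 1: phi[1] = -70 + 0 = -70 deg
  cos(-70 deg) = 0.3420, sin(-70 deg) = -0.9397
  joint[2] = (3.9674, -10.9004) + 11.7 * (0.3420, -0.9397) = (3.9674 + 4.0016, -10.9004 + -10.9944) = (7.9691, -21.8948)
link 2: phi[2] = -70 + 0 + 10 = -60 deg
  cos(-60 deg) = 0.5000, sin(-60 deg) = -0.8660
  joint[3] = (7.9691, -21.8948) + 4.1 * (0.5000, -0.8660) = (7.9691 + 2.0500, -21.8948 + -3.5507) = (10.0191, -25.4455)
link 3: phi[3] = -70 + 0 + 10 + 55 = -5 deg
  cos(-5 deg) = 0.9962, sin(-5 deg) = -0.0872
  joint[4] = (10.0191, -25.4455) + 1.3 * (0.9962, -0.0872) = (10.0191 + 1.2951, -25.4455 + -0.1133) = (11.3141, -25.5588)
End effector: (11.3141, -25.5588)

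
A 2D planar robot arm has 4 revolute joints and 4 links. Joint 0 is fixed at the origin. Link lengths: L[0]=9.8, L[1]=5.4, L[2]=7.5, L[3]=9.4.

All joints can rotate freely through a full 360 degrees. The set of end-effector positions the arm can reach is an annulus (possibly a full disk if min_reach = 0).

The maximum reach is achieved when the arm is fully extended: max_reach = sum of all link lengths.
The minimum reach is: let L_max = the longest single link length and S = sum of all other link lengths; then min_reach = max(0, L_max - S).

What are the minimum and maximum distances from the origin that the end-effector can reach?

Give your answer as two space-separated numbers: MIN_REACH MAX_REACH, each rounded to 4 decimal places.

Answer: 0.0000 32.1000

Derivation:
Link lengths: [9.8, 5.4, 7.5, 9.4]
max_reach = 9.8 + 5.4 + 7.5 + 9.4 = 32.1
L_max = max([9.8, 5.4, 7.5, 9.4]) = 9.8
S (sum of others) = 32.1 - 9.8 = 22.3
min_reach = max(0, 9.8 - 22.3) = max(0, -12.5) = 0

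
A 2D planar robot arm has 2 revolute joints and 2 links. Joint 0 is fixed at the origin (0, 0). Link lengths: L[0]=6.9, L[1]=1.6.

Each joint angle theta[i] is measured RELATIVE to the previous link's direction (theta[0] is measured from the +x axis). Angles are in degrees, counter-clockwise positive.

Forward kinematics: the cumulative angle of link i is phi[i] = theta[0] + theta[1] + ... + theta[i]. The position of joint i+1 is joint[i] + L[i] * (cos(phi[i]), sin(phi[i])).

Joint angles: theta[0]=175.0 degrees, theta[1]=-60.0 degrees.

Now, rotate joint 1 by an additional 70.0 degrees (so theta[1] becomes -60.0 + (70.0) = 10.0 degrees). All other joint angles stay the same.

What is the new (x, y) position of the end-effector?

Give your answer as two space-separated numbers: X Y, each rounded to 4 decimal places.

Answer: -8.4677 0.4619

Derivation:
joint[0] = (0.0000, 0.0000)  (base)
link 0: phi[0] = 175 = 175 deg
  cos(175 deg) = -0.9962, sin(175 deg) = 0.0872
  joint[1] = (0.0000, 0.0000) + 6.9 * (-0.9962, 0.0872) = (0.0000 + -6.8737, 0.0000 + 0.6014) = (-6.8737, 0.6014)
link 1: phi[1] = 175 + 10 = 185 deg
  cos(185 deg) = -0.9962, sin(185 deg) = -0.0872
  joint[2] = (-6.8737, 0.6014) + 1.6 * (-0.9962, -0.0872) = (-6.8737 + -1.5939, 0.6014 + -0.1394) = (-8.4677, 0.4619)
End effector: (-8.4677, 0.4619)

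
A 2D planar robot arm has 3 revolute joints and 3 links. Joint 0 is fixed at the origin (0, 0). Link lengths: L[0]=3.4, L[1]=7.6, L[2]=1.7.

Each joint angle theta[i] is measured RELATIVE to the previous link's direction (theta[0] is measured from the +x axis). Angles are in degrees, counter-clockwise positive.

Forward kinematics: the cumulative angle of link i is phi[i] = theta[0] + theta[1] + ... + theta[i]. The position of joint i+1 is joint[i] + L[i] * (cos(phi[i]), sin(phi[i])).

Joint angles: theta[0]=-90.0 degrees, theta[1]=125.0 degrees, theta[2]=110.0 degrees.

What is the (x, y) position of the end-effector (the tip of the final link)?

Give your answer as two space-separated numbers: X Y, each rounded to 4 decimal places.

Answer: 4.8330 1.9343

Derivation:
joint[0] = (0.0000, 0.0000)  (base)
link 0: phi[0] = -90 = -90 deg
  cos(-90 deg) = 0.0000, sin(-90 deg) = -1.0000
  joint[1] = (0.0000, 0.0000) + 3.4 * (0.0000, -1.0000) = (0.0000 + 0.0000, 0.0000 + -3.4000) = (0.0000, -3.4000)
link 1: phi[1] = -90 + 125 = 35 deg
  cos(35 deg) = 0.8192, sin(35 deg) = 0.5736
  joint[2] = (0.0000, -3.4000) + 7.6 * (0.8192, 0.5736) = (0.0000 + 6.2256, -3.4000 + 4.3592) = (6.2256, 0.9592)
link 2: phi[2] = -90 + 125 + 110 = 145 deg
  cos(145 deg) = -0.8192, sin(145 deg) = 0.5736
  joint[3] = (6.2256, 0.9592) + 1.7 * (-0.8192, 0.5736) = (6.2256 + -1.3926, 0.9592 + 0.9751) = (4.8330, 1.9343)
End effector: (4.8330, 1.9343)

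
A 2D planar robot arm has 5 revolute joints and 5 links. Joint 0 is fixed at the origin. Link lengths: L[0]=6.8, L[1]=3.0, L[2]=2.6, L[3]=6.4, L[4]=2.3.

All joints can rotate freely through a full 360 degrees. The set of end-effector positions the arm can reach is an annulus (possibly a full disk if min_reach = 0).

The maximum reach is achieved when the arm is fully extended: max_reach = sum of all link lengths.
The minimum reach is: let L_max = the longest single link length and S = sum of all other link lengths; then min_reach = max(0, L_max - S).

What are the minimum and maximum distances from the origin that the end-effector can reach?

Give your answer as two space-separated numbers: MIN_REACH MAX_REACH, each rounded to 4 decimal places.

Link lengths: [6.8, 3.0, 2.6, 6.4, 2.3]
max_reach = 6.8 + 3 + 2.6 + 6.4 + 2.3 = 21.1
L_max = max([6.8, 3.0, 2.6, 6.4, 2.3]) = 6.8
S (sum of others) = 21.1 - 6.8 = 14.3
min_reach = max(0, 6.8 - 14.3) = max(0, -7.5) = 0

Answer: 0.0000 21.1000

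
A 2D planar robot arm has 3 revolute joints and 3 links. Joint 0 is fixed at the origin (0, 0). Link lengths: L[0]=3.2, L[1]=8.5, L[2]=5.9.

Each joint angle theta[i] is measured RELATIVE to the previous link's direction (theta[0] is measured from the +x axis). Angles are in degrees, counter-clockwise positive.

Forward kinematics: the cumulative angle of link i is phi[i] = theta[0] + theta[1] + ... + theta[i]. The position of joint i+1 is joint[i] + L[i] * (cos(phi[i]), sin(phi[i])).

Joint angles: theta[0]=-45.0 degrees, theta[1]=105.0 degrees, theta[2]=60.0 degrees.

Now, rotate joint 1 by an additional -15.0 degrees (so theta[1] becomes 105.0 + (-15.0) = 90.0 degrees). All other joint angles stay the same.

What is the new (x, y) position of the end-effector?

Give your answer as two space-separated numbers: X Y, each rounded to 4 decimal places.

Answer: 6.7461 9.4466

Derivation:
joint[0] = (0.0000, 0.0000)  (base)
link 0: phi[0] = -45 = -45 deg
  cos(-45 deg) = 0.7071, sin(-45 deg) = -0.7071
  joint[1] = (0.0000, 0.0000) + 3.2 * (0.7071, -0.7071) = (0.0000 + 2.2627, 0.0000 + -2.2627) = (2.2627, -2.2627)
link 1: phi[1] = -45 + 90 = 45 deg
  cos(45 deg) = 0.7071, sin(45 deg) = 0.7071
  joint[2] = (2.2627, -2.2627) + 8.5 * (0.7071, 0.7071) = (2.2627 + 6.0104, -2.2627 + 6.0104) = (8.2731, 3.7477)
link 2: phi[2] = -45 + 90 + 60 = 105 deg
  cos(105 deg) = -0.2588, sin(105 deg) = 0.9659
  joint[3] = (8.2731, 3.7477) + 5.9 * (-0.2588, 0.9659) = (8.2731 + -1.5270, 3.7477 + 5.6990) = (6.7461, 9.4466)
End effector: (6.7461, 9.4466)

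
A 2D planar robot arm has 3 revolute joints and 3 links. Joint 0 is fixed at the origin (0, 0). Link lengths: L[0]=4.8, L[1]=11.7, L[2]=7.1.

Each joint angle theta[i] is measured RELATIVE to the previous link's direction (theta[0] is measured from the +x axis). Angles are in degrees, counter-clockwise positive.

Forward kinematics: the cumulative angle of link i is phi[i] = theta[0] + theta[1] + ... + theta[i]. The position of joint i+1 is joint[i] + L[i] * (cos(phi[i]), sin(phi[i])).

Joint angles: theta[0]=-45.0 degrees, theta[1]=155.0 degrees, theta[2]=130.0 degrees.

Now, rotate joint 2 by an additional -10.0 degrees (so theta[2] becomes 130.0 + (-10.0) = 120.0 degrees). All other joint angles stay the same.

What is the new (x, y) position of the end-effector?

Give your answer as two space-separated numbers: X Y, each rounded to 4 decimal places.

joint[0] = (0.0000, 0.0000)  (base)
link 0: phi[0] = -45 = -45 deg
  cos(-45 deg) = 0.7071, sin(-45 deg) = -0.7071
  joint[1] = (0.0000, 0.0000) + 4.8 * (0.7071, -0.7071) = (0.0000 + 3.3941, 0.0000 + -3.3941) = (3.3941, -3.3941)
link 1: phi[1] = -45 + 155 = 110 deg
  cos(110 deg) = -0.3420, sin(110 deg) = 0.9397
  joint[2] = (3.3941, -3.3941) + 11.7 * (-0.3420, 0.9397) = (3.3941 + -4.0016, -3.3941 + 10.9944) = (-0.6075, 7.6003)
link 2: phi[2] = -45 + 155 + 120 = 230 deg
  cos(230 deg) = -0.6428, sin(230 deg) = -0.7660
  joint[3] = (-0.6075, 7.6003) + 7.1 * (-0.6428, -0.7660) = (-0.6075 + -4.5638, 7.6003 + -5.4389) = (-5.1713, 2.1614)
End effector: (-5.1713, 2.1614)

Answer: -5.1713 2.1614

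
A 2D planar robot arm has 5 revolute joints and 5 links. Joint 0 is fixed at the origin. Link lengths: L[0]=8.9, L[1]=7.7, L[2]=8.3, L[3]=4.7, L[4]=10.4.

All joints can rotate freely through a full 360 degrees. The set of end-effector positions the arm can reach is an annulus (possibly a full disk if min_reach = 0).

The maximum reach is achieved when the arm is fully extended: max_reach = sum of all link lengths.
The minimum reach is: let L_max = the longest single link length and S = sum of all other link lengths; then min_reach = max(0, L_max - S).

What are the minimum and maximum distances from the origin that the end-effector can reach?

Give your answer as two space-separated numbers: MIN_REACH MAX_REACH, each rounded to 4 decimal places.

Answer: 0.0000 40.0000

Derivation:
Link lengths: [8.9, 7.7, 8.3, 4.7, 10.4]
max_reach = 8.9 + 7.7 + 8.3 + 4.7 + 10.4 = 40
L_max = max([8.9, 7.7, 8.3, 4.7, 10.4]) = 10.4
S (sum of others) = 40 - 10.4 = 29.6
min_reach = max(0, 10.4 - 29.6) = max(0, -19.2) = 0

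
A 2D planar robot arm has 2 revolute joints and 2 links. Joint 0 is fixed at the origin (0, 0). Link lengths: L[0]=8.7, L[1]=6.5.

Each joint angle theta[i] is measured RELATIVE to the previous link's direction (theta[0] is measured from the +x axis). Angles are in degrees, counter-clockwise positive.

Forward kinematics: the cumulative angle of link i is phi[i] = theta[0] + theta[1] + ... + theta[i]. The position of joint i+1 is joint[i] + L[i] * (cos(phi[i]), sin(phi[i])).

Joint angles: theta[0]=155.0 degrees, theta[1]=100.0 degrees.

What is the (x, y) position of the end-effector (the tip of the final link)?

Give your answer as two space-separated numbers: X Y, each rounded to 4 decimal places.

Answer: -9.5672 -2.6017

Derivation:
joint[0] = (0.0000, 0.0000)  (base)
link 0: phi[0] = 155 = 155 deg
  cos(155 deg) = -0.9063, sin(155 deg) = 0.4226
  joint[1] = (0.0000, 0.0000) + 8.7 * (-0.9063, 0.4226) = (0.0000 + -7.8849, 0.0000 + 3.6768) = (-7.8849, 3.6768)
link 1: phi[1] = 155 + 100 = 255 deg
  cos(255 deg) = -0.2588, sin(255 deg) = -0.9659
  joint[2] = (-7.8849, 3.6768) + 6.5 * (-0.2588, -0.9659) = (-7.8849 + -1.6823, 3.6768 + -6.2785) = (-9.5672, -2.6017)
End effector: (-9.5672, -2.6017)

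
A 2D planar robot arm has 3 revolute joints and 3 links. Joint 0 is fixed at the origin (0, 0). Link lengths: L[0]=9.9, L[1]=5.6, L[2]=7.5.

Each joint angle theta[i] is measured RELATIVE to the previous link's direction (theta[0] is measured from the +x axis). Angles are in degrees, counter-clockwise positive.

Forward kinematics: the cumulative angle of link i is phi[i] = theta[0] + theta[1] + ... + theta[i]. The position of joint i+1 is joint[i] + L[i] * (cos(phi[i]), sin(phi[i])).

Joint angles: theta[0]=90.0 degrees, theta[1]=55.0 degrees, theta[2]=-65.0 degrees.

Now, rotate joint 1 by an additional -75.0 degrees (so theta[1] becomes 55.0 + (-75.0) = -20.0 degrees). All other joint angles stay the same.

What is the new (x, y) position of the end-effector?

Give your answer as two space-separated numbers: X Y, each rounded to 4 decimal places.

joint[0] = (0.0000, 0.0000)  (base)
link 0: phi[0] = 90 = 90 deg
  cos(90 deg) = 0.0000, sin(90 deg) = 1.0000
  joint[1] = (0.0000, 0.0000) + 9.9 * (0.0000, 1.0000) = (0.0000 + 0.0000, 0.0000 + 9.9000) = (0.0000, 9.9000)
link 1: phi[1] = 90 + -20 = 70 deg
  cos(70 deg) = 0.3420, sin(70 deg) = 0.9397
  joint[2] = (0.0000, 9.9000) + 5.6 * (0.3420, 0.9397) = (0.0000 + 1.9153, 9.9000 + 5.2623) = (1.9153, 15.1623)
link 2: phi[2] = 90 + -20 + -65 = 5 deg
  cos(5 deg) = 0.9962, sin(5 deg) = 0.0872
  joint[3] = (1.9153, 15.1623) + 7.5 * (0.9962, 0.0872) = (1.9153 + 7.4715, 15.1623 + 0.6537) = (9.3868, 15.8159)
End effector: (9.3868, 15.8159)

Answer: 9.3868 15.8159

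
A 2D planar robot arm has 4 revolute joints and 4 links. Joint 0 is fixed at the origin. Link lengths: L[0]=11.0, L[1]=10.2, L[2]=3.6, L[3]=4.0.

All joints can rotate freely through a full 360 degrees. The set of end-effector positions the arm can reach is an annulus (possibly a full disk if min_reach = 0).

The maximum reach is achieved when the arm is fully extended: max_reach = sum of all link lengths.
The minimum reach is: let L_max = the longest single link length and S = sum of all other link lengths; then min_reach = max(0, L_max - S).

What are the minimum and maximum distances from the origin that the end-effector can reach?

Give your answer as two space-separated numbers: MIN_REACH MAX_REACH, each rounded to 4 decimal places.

Link lengths: [11.0, 10.2, 3.6, 4.0]
max_reach = 11 + 10.2 + 3.6 + 4 = 28.8
L_max = max([11.0, 10.2, 3.6, 4.0]) = 11
S (sum of others) = 28.8 - 11 = 17.8
min_reach = max(0, 11 - 17.8) = max(0, -6.8) = 0

Answer: 0.0000 28.8000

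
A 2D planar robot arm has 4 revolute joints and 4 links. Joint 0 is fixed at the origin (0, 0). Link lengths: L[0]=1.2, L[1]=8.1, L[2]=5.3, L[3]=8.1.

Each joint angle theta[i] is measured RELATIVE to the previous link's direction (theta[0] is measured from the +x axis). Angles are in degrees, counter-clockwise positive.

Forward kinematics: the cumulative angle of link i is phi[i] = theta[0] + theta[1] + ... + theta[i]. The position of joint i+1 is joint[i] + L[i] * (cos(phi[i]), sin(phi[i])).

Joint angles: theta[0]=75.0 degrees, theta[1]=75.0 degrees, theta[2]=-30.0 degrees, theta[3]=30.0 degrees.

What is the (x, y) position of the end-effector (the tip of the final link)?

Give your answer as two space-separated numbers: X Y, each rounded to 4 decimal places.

Answer: -16.3690 13.8490

Derivation:
joint[0] = (0.0000, 0.0000)  (base)
link 0: phi[0] = 75 = 75 deg
  cos(75 deg) = 0.2588, sin(75 deg) = 0.9659
  joint[1] = (0.0000, 0.0000) + 1.2 * (0.2588, 0.9659) = (0.0000 + 0.3106, 0.0000 + 1.1591) = (0.3106, 1.1591)
link 1: phi[1] = 75 + 75 = 150 deg
  cos(150 deg) = -0.8660, sin(150 deg) = 0.5000
  joint[2] = (0.3106, 1.1591) + 8.1 * (-0.8660, 0.5000) = (0.3106 + -7.0148, 1.1591 + 4.0500) = (-6.7042, 5.2091)
link 2: phi[2] = 75 + 75 + -30 = 120 deg
  cos(120 deg) = -0.5000, sin(120 deg) = 0.8660
  joint[3] = (-6.7042, 5.2091) + 5.3 * (-0.5000, 0.8660) = (-6.7042 + -2.6500, 5.2091 + 4.5899) = (-9.3542, 9.7990)
link 3: phi[3] = 75 + 75 + -30 + 30 = 150 deg
  cos(150 deg) = -0.8660, sin(150 deg) = 0.5000
  joint[4] = (-9.3542, 9.7990) + 8.1 * (-0.8660, 0.5000) = (-9.3542 + -7.0148, 9.7990 + 4.0500) = (-16.3690, 13.8490)
End effector: (-16.3690, 13.8490)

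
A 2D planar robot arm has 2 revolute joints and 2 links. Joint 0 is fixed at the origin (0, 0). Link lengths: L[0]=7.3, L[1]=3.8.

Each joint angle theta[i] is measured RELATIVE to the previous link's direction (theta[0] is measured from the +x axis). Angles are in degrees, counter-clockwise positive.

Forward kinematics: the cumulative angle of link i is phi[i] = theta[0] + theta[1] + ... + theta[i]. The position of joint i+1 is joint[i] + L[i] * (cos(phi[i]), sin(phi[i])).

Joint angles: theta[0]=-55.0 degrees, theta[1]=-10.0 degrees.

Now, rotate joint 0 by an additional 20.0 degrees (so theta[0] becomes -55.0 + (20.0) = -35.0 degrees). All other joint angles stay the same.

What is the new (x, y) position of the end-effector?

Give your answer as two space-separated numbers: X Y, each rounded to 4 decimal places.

Answer: 8.6668 -6.8741

Derivation:
joint[0] = (0.0000, 0.0000)  (base)
link 0: phi[0] = -35 = -35 deg
  cos(-35 deg) = 0.8192, sin(-35 deg) = -0.5736
  joint[1] = (0.0000, 0.0000) + 7.3 * (0.8192, -0.5736) = (0.0000 + 5.9798, 0.0000 + -4.1871) = (5.9798, -4.1871)
link 1: phi[1] = -35 + -10 = -45 deg
  cos(-45 deg) = 0.7071, sin(-45 deg) = -0.7071
  joint[2] = (5.9798, -4.1871) + 3.8 * (0.7071, -0.7071) = (5.9798 + 2.6870, -4.1871 + -2.6870) = (8.6668, -6.8741)
End effector: (8.6668, -6.8741)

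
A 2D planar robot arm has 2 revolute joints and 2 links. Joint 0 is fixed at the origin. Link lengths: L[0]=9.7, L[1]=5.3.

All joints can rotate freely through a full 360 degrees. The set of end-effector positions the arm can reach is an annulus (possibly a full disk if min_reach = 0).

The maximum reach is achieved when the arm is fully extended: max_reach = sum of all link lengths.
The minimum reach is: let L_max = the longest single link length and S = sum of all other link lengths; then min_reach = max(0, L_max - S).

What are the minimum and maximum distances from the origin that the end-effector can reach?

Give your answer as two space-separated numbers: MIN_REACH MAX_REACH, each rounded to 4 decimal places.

Link lengths: [9.7, 5.3]
max_reach = 9.7 + 5.3 = 15
L_max = max([9.7, 5.3]) = 9.7
S (sum of others) = 15 - 9.7 = 5.3
min_reach = max(0, 9.7 - 5.3) = max(0, 4.4) = 4.4

Answer: 4.4000 15.0000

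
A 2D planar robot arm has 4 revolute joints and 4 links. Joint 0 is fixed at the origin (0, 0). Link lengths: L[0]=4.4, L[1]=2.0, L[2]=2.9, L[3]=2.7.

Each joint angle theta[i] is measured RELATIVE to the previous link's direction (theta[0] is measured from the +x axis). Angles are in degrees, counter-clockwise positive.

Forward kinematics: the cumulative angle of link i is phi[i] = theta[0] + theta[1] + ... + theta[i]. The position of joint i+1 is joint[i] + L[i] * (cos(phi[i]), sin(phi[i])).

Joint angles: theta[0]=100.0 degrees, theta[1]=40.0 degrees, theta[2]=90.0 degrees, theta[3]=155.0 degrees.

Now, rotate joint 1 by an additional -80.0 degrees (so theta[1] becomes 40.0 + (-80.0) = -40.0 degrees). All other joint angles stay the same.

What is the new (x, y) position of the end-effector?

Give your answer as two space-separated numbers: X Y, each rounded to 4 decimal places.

Answer: -0.7269 5.3035

Derivation:
joint[0] = (0.0000, 0.0000)  (base)
link 0: phi[0] = 100 = 100 deg
  cos(100 deg) = -0.1736, sin(100 deg) = 0.9848
  joint[1] = (0.0000, 0.0000) + 4.4 * (-0.1736, 0.9848) = (0.0000 + -0.7641, 0.0000 + 4.3332) = (-0.7641, 4.3332)
link 1: phi[1] = 100 + -40 = 60 deg
  cos(60 deg) = 0.5000, sin(60 deg) = 0.8660
  joint[2] = (-0.7641, 4.3332) + 2 * (0.5000, 0.8660) = (-0.7641 + 1.0000, 4.3332 + 1.7321) = (0.2359, 6.0652)
link 2: phi[2] = 100 + -40 + 90 = 150 deg
  cos(150 deg) = -0.8660, sin(150 deg) = 0.5000
  joint[3] = (0.2359, 6.0652) + 2.9 * (-0.8660, 0.5000) = (0.2359 + -2.5115, 6.0652 + 1.4500) = (-2.2755, 7.5152)
link 3: phi[3] = 100 + -40 + 90 + 155 = 305 deg
  cos(305 deg) = 0.5736, sin(305 deg) = -0.8192
  joint[4] = (-2.2755, 7.5152) + 2.7 * (0.5736, -0.8192) = (-2.2755 + 1.5487, 7.5152 + -2.2117) = (-0.7269, 5.3035)
End effector: (-0.7269, 5.3035)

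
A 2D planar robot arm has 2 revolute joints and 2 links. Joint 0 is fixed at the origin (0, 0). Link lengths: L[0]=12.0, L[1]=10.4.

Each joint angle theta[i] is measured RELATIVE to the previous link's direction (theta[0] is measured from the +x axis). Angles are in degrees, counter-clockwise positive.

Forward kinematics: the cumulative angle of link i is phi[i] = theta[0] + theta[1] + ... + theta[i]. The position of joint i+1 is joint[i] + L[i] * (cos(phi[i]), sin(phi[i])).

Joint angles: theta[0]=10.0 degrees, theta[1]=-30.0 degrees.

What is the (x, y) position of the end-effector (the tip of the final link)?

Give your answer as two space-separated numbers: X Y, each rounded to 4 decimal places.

joint[0] = (0.0000, 0.0000)  (base)
link 0: phi[0] = 10 = 10 deg
  cos(10 deg) = 0.9848, sin(10 deg) = 0.1736
  joint[1] = (0.0000, 0.0000) + 12 * (0.9848, 0.1736) = (0.0000 + 11.8177, 0.0000 + 2.0838) = (11.8177, 2.0838)
link 1: phi[1] = 10 + -30 = -20 deg
  cos(-20 deg) = 0.9397, sin(-20 deg) = -0.3420
  joint[2] = (11.8177, 2.0838) + 10.4 * (0.9397, -0.3420) = (11.8177 + 9.7728, 2.0838 + -3.5570) = (21.5905, -1.4732)
End effector: (21.5905, -1.4732)

Answer: 21.5905 -1.4732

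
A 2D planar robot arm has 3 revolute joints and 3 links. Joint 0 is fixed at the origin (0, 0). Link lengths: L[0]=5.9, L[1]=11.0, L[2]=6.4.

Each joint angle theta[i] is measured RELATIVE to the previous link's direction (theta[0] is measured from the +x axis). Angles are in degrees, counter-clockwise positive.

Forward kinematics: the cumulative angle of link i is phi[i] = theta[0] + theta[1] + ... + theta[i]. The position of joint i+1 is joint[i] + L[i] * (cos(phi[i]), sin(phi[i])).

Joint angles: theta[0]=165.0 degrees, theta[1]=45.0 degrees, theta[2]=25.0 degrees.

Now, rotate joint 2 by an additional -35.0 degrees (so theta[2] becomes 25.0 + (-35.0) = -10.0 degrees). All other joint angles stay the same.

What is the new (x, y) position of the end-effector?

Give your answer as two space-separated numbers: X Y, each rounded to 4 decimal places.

joint[0] = (0.0000, 0.0000)  (base)
link 0: phi[0] = 165 = 165 deg
  cos(165 deg) = -0.9659, sin(165 deg) = 0.2588
  joint[1] = (0.0000, 0.0000) + 5.9 * (-0.9659, 0.2588) = (0.0000 + -5.6990, 0.0000 + 1.5270) = (-5.6990, 1.5270)
link 1: phi[1] = 165 + 45 = 210 deg
  cos(210 deg) = -0.8660, sin(210 deg) = -0.5000
  joint[2] = (-5.6990, 1.5270) + 11 * (-0.8660, -0.5000) = (-5.6990 + -9.5263, 1.5270 + -5.5000) = (-15.2252, -3.9730)
link 2: phi[2] = 165 + 45 + -10 = 200 deg
  cos(200 deg) = -0.9397, sin(200 deg) = -0.3420
  joint[3] = (-15.2252, -3.9730) + 6.4 * (-0.9397, -0.3420) = (-15.2252 + -6.0140, -3.9730 + -2.1889) = (-21.2393, -6.1619)
End effector: (-21.2393, -6.1619)

Answer: -21.2393 -6.1619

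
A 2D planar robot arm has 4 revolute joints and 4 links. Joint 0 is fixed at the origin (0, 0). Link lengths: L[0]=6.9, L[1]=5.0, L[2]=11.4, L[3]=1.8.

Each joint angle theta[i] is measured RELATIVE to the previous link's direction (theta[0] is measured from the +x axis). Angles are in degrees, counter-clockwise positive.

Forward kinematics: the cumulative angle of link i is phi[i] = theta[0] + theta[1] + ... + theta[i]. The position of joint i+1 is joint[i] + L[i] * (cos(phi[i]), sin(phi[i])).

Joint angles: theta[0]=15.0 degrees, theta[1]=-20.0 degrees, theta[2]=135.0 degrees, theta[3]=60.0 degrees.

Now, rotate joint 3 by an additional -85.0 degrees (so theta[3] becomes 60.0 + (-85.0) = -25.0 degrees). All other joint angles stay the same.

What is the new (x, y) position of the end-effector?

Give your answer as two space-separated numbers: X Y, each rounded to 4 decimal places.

Answer: 3.8522 11.8216

Derivation:
joint[0] = (0.0000, 0.0000)  (base)
link 0: phi[0] = 15 = 15 deg
  cos(15 deg) = 0.9659, sin(15 deg) = 0.2588
  joint[1] = (0.0000, 0.0000) + 6.9 * (0.9659, 0.2588) = (0.0000 + 6.6649, 0.0000 + 1.7859) = (6.6649, 1.7859)
link 1: phi[1] = 15 + -20 = -5 deg
  cos(-5 deg) = 0.9962, sin(-5 deg) = -0.0872
  joint[2] = (6.6649, 1.7859) + 5 * (0.9962, -0.0872) = (6.6649 + 4.9810, 1.7859 + -0.4358) = (11.6459, 1.3501)
link 2: phi[2] = 15 + -20 + 135 = 130 deg
  cos(130 deg) = -0.6428, sin(130 deg) = 0.7660
  joint[3] = (11.6459, 1.3501) + 11.4 * (-0.6428, 0.7660) = (11.6459 + -7.3278, 1.3501 + 8.7329) = (4.3181, 10.0830)
link 3: phi[3] = 15 + -20 + 135 + -25 = 105 deg
  cos(105 deg) = -0.2588, sin(105 deg) = 0.9659
  joint[4] = (4.3181, 10.0830) + 1.8 * (-0.2588, 0.9659) = (4.3181 + -0.4659, 10.0830 + 1.7387) = (3.8522, 11.8216)
End effector: (3.8522, 11.8216)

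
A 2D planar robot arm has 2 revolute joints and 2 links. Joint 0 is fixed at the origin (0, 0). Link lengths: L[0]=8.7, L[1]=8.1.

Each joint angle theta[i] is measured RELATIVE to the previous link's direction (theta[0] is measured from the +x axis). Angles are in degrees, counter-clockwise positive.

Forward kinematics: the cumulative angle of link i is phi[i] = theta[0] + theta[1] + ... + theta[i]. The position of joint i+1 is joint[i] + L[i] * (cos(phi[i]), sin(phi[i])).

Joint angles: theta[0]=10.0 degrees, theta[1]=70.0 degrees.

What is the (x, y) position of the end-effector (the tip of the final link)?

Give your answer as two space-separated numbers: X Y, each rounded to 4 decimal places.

Answer: 9.9744 9.4877

Derivation:
joint[0] = (0.0000, 0.0000)  (base)
link 0: phi[0] = 10 = 10 deg
  cos(10 deg) = 0.9848, sin(10 deg) = 0.1736
  joint[1] = (0.0000, 0.0000) + 8.7 * (0.9848, 0.1736) = (0.0000 + 8.5678, 0.0000 + 1.5107) = (8.5678, 1.5107)
link 1: phi[1] = 10 + 70 = 80 deg
  cos(80 deg) = 0.1736, sin(80 deg) = 0.9848
  joint[2] = (8.5678, 1.5107) + 8.1 * (0.1736, 0.9848) = (8.5678 + 1.4066, 1.5107 + 7.9769) = (9.9744, 9.4877)
End effector: (9.9744, 9.4877)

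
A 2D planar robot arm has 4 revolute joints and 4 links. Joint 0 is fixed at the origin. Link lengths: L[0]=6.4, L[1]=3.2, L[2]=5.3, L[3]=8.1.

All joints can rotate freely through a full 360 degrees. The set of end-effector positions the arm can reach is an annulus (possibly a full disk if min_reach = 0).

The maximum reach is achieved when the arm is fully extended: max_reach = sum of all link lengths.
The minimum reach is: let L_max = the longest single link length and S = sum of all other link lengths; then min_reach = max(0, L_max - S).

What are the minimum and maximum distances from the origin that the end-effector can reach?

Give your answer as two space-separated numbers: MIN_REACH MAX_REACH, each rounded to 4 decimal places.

Link lengths: [6.4, 3.2, 5.3, 8.1]
max_reach = 6.4 + 3.2 + 5.3 + 8.1 = 23
L_max = max([6.4, 3.2, 5.3, 8.1]) = 8.1
S (sum of others) = 23 - 8.1 = 14.9
min_reach = max(0, 8.1 - 14.9) = max(0, -6.8) = 0

Answer: 0.0000 23.0000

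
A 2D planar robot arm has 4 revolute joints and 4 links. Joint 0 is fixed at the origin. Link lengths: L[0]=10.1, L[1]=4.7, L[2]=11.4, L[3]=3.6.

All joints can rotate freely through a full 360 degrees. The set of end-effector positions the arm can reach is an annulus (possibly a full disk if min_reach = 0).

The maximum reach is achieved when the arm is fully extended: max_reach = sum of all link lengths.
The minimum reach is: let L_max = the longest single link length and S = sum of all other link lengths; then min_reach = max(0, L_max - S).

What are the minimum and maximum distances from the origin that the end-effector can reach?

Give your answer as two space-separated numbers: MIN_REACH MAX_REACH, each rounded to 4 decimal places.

Link lengths: [10.1, 4.7, 11.4, 3.6]
max_reach = 10.1 + 4.7 + 11.4 + 3.6 = 29.8
L_max = max([10.1, 4.7, 11.4, 3.6]) = 11.4
S (sum of others) = 29.8 - 11.4 = 18.4
min_reach = max(0, 11.4 - 18.4) = max(0, -7) = 0

Answer: 0.0000 29.8000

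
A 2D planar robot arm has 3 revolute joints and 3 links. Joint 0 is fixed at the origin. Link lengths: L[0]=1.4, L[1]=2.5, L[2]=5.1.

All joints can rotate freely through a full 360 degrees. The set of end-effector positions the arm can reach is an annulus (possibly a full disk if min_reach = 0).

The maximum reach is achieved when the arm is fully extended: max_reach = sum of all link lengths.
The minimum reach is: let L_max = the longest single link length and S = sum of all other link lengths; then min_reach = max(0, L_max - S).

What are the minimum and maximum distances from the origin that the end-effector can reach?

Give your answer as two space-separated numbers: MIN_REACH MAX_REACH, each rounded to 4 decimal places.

Link lengths: [1.4, 2.5, 5.1]
max_reach = 1.4 + 2.5 + 5.1 = 9
L_max = max([1.4, 2.5, 5.1]) = 5.1
S (sum of others) = 9 - 5.1 = 3.9
min_reach = max(0, 5.1 - 3.9) = max(0, 1.2) = 1.2

Answer: 1.2000 9.0000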